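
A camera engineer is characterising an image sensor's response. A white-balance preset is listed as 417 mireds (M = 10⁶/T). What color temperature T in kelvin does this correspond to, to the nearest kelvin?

2398 K

T = 10⁶ / 417 = 2398.08 K → 2398 K.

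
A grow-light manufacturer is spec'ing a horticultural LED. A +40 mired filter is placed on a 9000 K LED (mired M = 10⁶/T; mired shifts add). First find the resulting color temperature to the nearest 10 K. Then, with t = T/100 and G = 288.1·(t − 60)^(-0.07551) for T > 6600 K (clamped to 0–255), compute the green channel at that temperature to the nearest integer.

M_in = 10⁶/9000 = 111.11; M_out = 111.11 + (+40) = 151.11.
T_out = 10⁶/151.11 = 6617.6 K → 6620 K; t = 66.2.
G = 288.1·(66.2 − 60)^(-0.07551) = 288.1·6.2^(-0.07551) = 288.1·0.87130 = 251.021.
Rounded: 251.

251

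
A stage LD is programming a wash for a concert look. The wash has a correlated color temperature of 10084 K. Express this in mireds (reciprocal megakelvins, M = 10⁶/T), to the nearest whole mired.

M = 10⁶ / 10084 = 99.167 → 99 mireds.

99 mireds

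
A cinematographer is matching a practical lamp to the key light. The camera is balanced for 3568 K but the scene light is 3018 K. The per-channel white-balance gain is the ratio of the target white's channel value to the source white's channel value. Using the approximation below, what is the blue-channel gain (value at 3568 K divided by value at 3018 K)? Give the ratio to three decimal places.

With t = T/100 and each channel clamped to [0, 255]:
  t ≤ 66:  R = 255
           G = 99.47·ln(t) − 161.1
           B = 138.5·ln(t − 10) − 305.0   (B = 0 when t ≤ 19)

At 3018 K (t = 30.18):
  B = 138.5·ln(30.18 − 10) − 305.0 = 138.5·ln 20.18 − 305.0 = 138.5·3.0047 − 305.0 = 111.150.
At 3568 K (t = 35.68):
  B = 138.5·ln(35.68 − 10) − 305.0 = 138.5·ln 25.68 − 305.0 = 138.5·3.2457 − 305.0 = 144.531.
Gain = 144.531 / 111.150 = 1.3003 → 1.300.

1.300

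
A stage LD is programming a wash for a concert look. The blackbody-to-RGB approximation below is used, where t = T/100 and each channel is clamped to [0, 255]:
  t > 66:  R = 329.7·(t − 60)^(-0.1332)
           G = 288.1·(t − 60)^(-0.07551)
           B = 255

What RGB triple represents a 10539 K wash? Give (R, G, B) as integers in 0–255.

(198, 216, 255)

t = 10539/100 = 105.39; the t > 66 branch applies.
R = 329.7·(105.39 − 60)^(-0.1332) = 329.7·45.39^(-0.1332) = 329.7·0.60158 = 198.341.
G = 288.1·(105.39 − 60)^(-0.07551) = 288.1·45.39^(-0.07551) = 288.1·0.74969 = 215.986.
B = 255 by definition for t > 66.
Rounded: (198, 216, 255).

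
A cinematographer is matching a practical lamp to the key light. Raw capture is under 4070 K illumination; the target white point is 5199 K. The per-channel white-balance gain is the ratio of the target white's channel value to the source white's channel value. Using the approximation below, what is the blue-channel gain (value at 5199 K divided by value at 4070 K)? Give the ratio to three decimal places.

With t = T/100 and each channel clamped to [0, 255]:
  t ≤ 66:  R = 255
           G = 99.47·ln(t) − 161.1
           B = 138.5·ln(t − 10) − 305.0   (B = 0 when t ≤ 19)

1.256

At 4070 K (t = 40.7):
  B = 138.5·ln(40.7 − 10) − 305.0 = 138.5·ln 30.7 − 305.0 = 138.5·3.4243 − 305.0 = 169.260.
At 5199 K (t = 51.99):
  B = 138.5·ln(51.99 − 10) − 305.0 = 138.5·ln 41.99 − 305.0 = 138.5·3.7374 − 305.0 = 212.634.
Gain = 212.634 / 169.260 = 1.2563 → 1.256.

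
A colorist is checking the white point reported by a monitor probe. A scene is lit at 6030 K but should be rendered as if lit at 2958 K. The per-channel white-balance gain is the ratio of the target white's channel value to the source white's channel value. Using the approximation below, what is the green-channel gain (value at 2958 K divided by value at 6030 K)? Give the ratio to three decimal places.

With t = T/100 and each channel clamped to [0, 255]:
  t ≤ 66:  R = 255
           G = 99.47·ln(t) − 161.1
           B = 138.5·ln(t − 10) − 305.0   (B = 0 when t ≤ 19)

At 6030 K (t = 60.3):
  G = 99.47·ln 60.3 − 161.1 = 99.47·4.0993 − 161.1 = 246.661.
At 2958 K (t = 29.58):
  G = 99.47·ln 29.58 − 161.1 = 99.47·3.3871 − 161.1 = 175.815.
Gain = 175.815 / 246.661 = 0.7128 → 0.713.

0.713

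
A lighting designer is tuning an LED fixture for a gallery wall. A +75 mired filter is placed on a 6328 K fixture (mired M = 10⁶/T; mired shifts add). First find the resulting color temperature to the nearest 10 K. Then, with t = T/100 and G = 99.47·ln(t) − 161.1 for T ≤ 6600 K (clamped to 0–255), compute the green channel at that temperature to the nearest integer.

M_in = 10⁶/6328 = 158.03; M_out = 158.03 + (+75) = 233.03.
T_out = 10⁶/233.03 = 4291.3 K → 4290 K; t = 42.9.
G = 99.47·ln 42.9 − 161.1 = 99.47·3.7589 − 161.1 = 212.795.
Rounded: 213.

213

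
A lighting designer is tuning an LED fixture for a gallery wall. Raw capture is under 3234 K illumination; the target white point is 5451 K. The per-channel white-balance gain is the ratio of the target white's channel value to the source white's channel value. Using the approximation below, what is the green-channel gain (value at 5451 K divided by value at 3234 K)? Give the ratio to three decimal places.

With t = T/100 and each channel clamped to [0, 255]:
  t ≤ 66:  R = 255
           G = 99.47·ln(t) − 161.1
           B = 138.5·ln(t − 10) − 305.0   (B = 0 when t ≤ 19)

1.281

At 3234 K (t = 32.34):
  G = 99.47·ln 32.34 − 161.1 = 99.47·3.4763 − 161.1 = 184.688.
At 5451 K (t = 54.51):
  G = 99.47·ln 54.51 − 161.1 = 99.47·3.9984 − 161.1 = 236.619.
Gain = 236.619 / 184.688 = 1.2812 → 1.281.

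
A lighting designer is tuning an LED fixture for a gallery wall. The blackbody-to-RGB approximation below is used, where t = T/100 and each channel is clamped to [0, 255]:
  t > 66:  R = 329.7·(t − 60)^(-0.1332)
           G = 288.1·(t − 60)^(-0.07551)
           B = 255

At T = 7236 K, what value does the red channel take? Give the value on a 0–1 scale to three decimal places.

t = 7236/100 = 72.36; the t > 66 branch applies.
R = 329.7·(72.36 − 60)^(-0.1332) = 329.7·12.36^(-0.1332) = 329.7·0.71539 = 235.864.
On a 0–1 scale: 235.864/255 = 0.9250 → 0.925.

0.925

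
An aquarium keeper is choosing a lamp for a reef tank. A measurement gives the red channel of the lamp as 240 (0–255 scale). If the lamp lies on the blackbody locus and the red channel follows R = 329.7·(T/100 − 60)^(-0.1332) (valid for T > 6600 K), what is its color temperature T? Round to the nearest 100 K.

(t − 60)^(-0.1332) = 240/329.7 = 0.72793.
t − 60 = 0.72793^(1/-0.1332) = 0.72793^(-7.508) = 10.848, so t = 70.848.
T = 100·t = 7085 K → 7100 K to the nearest 100 K.

7100 K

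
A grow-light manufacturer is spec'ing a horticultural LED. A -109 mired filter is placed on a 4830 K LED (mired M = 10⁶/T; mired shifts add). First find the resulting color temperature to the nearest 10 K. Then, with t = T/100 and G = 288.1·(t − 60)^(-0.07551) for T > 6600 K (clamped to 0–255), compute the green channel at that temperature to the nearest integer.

M_in = 10⁶/4830 = 207.04; M_out = 207.04 + (-109) = 98.04.
T_out = 10⁶/98.04 = 10200.0 K → 10200 K; t = 102.
G = 288.1·(102 − 60)^(-0.07551) = 288.1·42^(-0.07551) = 288.1·0.75410 = 217.256.
Rounded: 217.

217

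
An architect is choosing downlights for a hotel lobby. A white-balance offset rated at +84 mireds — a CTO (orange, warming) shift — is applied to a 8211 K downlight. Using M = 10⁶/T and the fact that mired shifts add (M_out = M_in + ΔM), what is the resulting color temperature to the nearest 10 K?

4860 K

M_in = 10⁶/8211 = 121.79 mireds.
M_out = 121.79 + (+84) = 205.79 mireds.
T_out = 10⁶/205.79 = 4859.4 K → 4860 K.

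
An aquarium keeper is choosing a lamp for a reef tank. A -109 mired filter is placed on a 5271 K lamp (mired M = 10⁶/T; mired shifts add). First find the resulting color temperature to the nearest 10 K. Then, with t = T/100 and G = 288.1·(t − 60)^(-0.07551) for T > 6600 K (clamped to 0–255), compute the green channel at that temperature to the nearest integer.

210

M_in = 10⁶/5271 = 189.72; M_out = 189.72 + (-109) = 80.72.
T_out = 10⁶/80.72 = 12388.9 K → 12390 K; t = 123.9.
G = 288.1·(123.9 − 60)^(-0.07551) = 288.1·63.9^(-0.07551) = 288.1·0.73058 = 210.480.
Rounded: 210.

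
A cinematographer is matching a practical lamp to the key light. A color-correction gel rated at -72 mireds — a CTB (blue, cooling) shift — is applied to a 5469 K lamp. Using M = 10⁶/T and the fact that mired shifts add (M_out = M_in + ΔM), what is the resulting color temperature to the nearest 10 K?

9020 K

M_in = 10⁶/5469 = 182.85 mireds.
M_out = 182.85 + (-72) = 110.85 mireds.
T_out = 10⁶/110.85 = 9021.3 K → 9020 K.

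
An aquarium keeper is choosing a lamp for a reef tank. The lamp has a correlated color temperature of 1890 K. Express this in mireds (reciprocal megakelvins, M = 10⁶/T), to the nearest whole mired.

M = 10⁶ / 1890 = 529.101 → 529 mireds.

529 mireds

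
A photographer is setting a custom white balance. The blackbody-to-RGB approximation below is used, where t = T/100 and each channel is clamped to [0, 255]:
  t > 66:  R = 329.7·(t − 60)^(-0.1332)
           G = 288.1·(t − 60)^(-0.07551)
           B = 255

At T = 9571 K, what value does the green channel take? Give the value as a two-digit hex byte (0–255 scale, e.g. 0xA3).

0xDC

t = 9571/100 = 95.71; the t > 66 branch applies.
G = 288.1·(95.71 − 60)^(-0.07551) = 288.1·35.71^(-0.07551) = 288.1·0.76339 = 219.934.
Rounded: 220; in hex, 0xDC.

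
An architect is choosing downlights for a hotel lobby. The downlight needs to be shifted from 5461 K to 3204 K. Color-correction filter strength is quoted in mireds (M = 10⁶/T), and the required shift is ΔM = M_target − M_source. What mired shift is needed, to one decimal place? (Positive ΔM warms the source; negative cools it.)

+129.0 mireds

M_source = 10⁶/5461 = 183.117; M_target = 10⁶/3204 = 312.110.
ΔM = 312.110 − 183.117 = 128.993 → +129.0 mireds, a warming shift.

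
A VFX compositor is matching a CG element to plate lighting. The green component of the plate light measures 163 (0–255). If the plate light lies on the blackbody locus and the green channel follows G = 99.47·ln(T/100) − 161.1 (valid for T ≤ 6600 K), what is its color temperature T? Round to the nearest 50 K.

2600 K

ln t = (163 + 161.1) / 99.47 = 3.2583.
t = e^3.2583 = 26.004.
T = 100·t = 2600 K → 2600 K to the nearest 50 K.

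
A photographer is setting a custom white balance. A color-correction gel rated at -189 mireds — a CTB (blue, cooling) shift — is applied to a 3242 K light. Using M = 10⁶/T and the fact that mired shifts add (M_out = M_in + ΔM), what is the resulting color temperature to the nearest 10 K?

M_in = 10⁶/3242 = 308.45 mireds.
M_out = 308.45 + (-189) = 119.45 mireds.
T_out = 10⁶/119.45 = 8371.6 K → 8370 K.

8370 K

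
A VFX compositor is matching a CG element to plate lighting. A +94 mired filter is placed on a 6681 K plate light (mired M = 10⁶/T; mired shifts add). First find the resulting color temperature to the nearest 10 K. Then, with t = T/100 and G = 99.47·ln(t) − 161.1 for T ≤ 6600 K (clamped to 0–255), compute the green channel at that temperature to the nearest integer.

208

M_in = 10⁶/6681 = 149.68; M_out = 149.68 + (+94) = 243.68.
T_out = 10⁶/243.68 = 4103.8 K → 4100 K; t = 41.
G = 99.47·ln 41 − 161.1 = 99.47·3.7136 − 161.1 = 208.289.
Rounded: 208.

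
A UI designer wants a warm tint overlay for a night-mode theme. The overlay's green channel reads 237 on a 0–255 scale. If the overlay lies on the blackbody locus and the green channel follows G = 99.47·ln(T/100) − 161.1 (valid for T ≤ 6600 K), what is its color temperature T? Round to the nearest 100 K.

5500 K

ln t = (237 + 161.1) / 99.47 = 4.0022.
t = e^4.0022 = 54.719.
T = 100·t = 5472 K → 5500 K to the nearest 100 K.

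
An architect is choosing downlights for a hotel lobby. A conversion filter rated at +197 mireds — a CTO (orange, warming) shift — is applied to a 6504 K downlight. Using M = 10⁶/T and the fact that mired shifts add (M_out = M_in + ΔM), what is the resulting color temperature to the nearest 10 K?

2850 K

M_in = 10⁶/6504 = 153.75 mireds.
M_out = 153.75 + (+197) = 350.75 mireds.
T_out = 10⁶/350.75 = 2851.0 K → 2850 K.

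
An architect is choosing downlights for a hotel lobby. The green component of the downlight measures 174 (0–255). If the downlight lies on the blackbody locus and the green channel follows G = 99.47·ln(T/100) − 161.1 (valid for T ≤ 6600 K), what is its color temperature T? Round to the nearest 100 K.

2900 K

ln t = (174 + 161.1) / 99.47 = 3.3689.
t = e^3.3689 = 29.045.
T = 100·t = 2905 K → 2900 K to the nearest 100 K.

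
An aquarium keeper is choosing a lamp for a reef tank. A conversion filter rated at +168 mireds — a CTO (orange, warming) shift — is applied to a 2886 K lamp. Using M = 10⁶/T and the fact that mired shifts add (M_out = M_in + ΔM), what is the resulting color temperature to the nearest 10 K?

1940 K

M_in = 10⁶/2886 = 346.50 mireds.
M_out = 346.50 + (+168) = 514.50 mireds.
T_out = 10⁶/514.50 = 1943.6 K → 1940 K.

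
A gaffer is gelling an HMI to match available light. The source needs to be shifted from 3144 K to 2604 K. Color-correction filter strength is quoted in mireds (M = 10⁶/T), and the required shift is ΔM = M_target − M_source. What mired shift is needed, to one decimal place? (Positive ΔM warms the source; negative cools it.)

M_source = 10⁶/3144 = 318.066; M_target = 10⁶/2604 = 384.025.
ΔM = 384.025 − 318.066 = 65.958 → +66.0 mireds, a warming shift.

+66.0 mireds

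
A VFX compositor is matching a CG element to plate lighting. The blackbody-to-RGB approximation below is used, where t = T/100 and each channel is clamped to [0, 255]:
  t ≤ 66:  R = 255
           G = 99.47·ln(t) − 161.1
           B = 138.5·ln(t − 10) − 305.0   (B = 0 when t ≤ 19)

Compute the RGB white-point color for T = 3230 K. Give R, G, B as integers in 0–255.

t = 3230/100 = 32.3; the t ≤ 66 branch applies.
R = 255 by definition for t ≤ 66.
G = 99.47·ln 32.3 − 161.1 = 99.47·3.4751 − 161.1 = 184.565.
B = 138.5·ln(32.3 − 10) − 305.0 = 138.5·ln 22.3 − 305.0 = 138.5·3.1046 − 305.0 = 124.985.
Rounded: (255, 185, 125).

R=255, G=185, B=125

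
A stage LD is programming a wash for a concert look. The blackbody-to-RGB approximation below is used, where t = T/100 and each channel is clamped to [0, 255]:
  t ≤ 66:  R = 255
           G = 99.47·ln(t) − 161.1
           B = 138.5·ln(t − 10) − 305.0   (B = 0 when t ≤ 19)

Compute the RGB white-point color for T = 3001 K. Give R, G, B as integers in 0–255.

t = 3001/100 = 30.01; the t ≤ 66 branch applies.
R = 255 by definition for t ≤ 66.
G = 99.47·ln 30.01 − 161.1 = 99.47·3.4015 − 161.1 = 177.250.
B = 138.5·ln(30.01 − 10) − 305.0 = 138.5·ln 20.01 − 305.0 = 138.5·2.9962 − 305.0 = 109.978.
Rounded: (255, 177, 110).

R=255, G=177, B=110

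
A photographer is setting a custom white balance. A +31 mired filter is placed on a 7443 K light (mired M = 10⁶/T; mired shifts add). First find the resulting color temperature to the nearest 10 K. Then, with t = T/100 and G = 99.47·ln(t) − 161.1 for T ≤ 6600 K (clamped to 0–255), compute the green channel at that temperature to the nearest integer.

M_in = 10⁶/7443 = 134.35; M_out = 134.35 + (+31) = 165.35.
T_out = 10⁶/165.35 = 6047.6 K → 6050 K; t = 60.5.
G = 99.47·ln 60.5 − 161.1 = 99.47·4.1026 − 161.1 = 246.990.
Rounded: 247.

247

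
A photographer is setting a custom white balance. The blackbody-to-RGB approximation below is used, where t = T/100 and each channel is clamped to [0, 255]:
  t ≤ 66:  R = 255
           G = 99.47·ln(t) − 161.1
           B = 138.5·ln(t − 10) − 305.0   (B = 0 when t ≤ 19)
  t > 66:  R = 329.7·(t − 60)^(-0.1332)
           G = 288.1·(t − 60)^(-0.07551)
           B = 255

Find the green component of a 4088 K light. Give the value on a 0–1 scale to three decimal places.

t = 4088/100 = 40.88; the t ≤ 66 branch applies.
G = 99.47·ln 40.88 − 161.1 = 99.47·3.7106 − 161.1 = 207.997.
On a 0–1 scale: 207.997/255 = 0.8157 → 0.816.

0.816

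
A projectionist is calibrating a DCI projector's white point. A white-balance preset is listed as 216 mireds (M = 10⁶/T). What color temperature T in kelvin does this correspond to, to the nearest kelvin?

T = 10⁶ / 216 = 4629.63 K → 4630 K.

4630 K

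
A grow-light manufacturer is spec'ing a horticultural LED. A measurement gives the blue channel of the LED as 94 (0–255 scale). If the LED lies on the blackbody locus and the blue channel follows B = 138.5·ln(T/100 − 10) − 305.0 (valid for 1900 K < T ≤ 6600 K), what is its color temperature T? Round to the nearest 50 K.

2800 K

ln(t − 10) = (94 + 305.0) / 138.5 = 2.8809.
t − 10 = e^2.8809 = 17.830, so t = 27.830.
T = 100·t = 2783 K → 2800 K to the nearest 50 K.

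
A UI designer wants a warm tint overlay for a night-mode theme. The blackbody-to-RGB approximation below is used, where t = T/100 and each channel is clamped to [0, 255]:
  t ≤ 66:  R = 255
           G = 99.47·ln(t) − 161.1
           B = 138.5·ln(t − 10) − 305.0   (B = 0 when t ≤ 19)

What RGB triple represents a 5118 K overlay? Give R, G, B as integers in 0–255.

R=255, G=230, B=210

t = 5118/100 = 51.18; the t ≤ 66 branch applies.
R = 255 by definition for t ≤ 66.
G = 99.47·ln 51.18 − 161.1 = 99.47·3.9353 − 161.1 = 230.349.
B = 138.5·ln(51.18 − 10) − 305.0 = 138.5·ln 41.18 − 305.0 = 138.5·3.7180 − 305.0 = 209.936.
Rounded: (255, 230, 210).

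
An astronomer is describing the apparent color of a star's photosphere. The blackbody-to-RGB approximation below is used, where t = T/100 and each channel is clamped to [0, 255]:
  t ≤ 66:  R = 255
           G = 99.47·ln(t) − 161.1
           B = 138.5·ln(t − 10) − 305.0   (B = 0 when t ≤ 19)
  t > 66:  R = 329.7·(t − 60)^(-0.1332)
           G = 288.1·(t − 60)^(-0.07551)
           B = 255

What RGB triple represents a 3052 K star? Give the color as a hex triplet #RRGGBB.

t = 3052/100 = 30.52; the t ≤ 66 branch applies.
R = 255 by definition for t ≤ 66.
G = 99.47·ln 30.52 − 161.1 = 99.47·3.4184 − 161.1 = 178.926.
B = 138.5·ln(30.52 − 10) − 305.0 = 138.5·ln 20.52 − 305.0 = 138.5·3.0214 − 305.0 = 113.464.
Rounded: (255, 179, 113).
In hex: #FFB371.

#FFB371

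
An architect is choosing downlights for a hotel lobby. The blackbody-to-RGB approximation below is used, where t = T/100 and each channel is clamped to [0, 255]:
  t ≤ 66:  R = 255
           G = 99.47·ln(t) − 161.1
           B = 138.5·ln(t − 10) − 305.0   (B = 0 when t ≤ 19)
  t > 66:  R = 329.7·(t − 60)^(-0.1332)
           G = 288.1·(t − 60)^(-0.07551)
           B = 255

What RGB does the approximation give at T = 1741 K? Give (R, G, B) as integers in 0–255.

t = 1741/100 = 17.41; the t ≤ 66 branch applies.
R = 255 by definition for t ≤ 66.
G = 99.47·ln 17.41 − 161.1 = 99.47·2.8570 − 161.1 = 123.090.
t = 17.41 ≤ 19, so B = 0.
Rounded: (255, 123, 0).

(255, 123, 0)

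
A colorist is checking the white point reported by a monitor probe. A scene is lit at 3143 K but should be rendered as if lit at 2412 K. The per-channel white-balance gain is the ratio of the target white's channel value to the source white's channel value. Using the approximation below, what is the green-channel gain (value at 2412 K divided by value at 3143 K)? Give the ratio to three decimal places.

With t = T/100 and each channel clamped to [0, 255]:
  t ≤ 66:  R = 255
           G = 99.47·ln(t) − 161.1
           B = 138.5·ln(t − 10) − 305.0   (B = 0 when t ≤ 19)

0.855

At 3143 K (t = 31.43):
  G = 99.47·ln 31.43 − 161.1 = 99.47·3.4478 − 161.1 = 181.849.
At 2412 K (t = 24.12):
  G = 99.47·ln 24.12 − 161.1 = 99.47·3.1830 − 161.1 = 155.517.
Gain = 155.517 / 181.849 = 0.8552 → 0.855.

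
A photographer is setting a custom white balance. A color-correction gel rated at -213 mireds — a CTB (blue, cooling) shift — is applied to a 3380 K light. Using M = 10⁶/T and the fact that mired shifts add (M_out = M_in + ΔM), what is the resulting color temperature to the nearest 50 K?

12050 K

M_in = 10⁶/3380 = 295.86 mireds.
M_out = 295.86 + (-213) = 82.86 mireds.
T_out = 10⁶/82.86 = 12068.8 K → 12050 K.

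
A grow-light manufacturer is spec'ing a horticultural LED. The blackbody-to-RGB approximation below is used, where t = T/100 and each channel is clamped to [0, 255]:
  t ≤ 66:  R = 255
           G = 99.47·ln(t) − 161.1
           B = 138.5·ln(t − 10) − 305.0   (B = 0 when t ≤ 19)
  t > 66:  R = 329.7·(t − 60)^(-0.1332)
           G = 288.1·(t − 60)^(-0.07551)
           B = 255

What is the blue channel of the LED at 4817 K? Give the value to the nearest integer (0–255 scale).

t = 4817/100 = 48.17; the t ≤ 66 branch applies.
B = 138.5·ln(48.17 − 10) − 305.0 = 138.5·ln 38.17 − 305.0 = 138.5·3.6420 − 305.0 = 199.424.
Rounded: 199.

199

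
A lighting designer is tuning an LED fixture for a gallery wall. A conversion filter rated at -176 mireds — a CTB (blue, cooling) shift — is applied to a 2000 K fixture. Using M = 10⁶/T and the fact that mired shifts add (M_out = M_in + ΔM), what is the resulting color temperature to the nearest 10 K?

3090 K

M_in = 10⁶/2000 = 500.00 mireds.
M_out = 500.00 + (-176) = 324.00 mireds.
T_out = 10⁶/324.00 = 3086.4 K → 3090 K.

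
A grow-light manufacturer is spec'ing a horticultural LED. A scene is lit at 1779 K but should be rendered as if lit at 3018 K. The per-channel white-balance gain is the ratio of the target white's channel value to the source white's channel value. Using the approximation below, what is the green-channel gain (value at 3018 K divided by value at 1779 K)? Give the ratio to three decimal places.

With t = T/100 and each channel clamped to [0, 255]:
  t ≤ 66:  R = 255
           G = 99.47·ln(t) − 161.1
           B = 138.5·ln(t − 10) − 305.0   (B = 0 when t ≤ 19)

1.420

At 1779 K (t = 17.79):
  G = 99.47·ln 17.79 − 161.1 = 99.47·2.8786 − 161.1 = 125.238.
At 3018 K (t = 30.18):
  G = 99.47·ln 30.18 − 161.1 = 99.47·3.4072 − 161.1 = 177.812.
Gain = 177.812 / 125.238 = 1.4198 → 1.420.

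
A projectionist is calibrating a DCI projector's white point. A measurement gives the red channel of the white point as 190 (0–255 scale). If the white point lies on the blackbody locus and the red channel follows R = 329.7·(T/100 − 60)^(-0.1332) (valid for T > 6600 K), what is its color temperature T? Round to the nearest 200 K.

12200 K

(t − 60)^(-0.1332) = 190/329.7 = 0.57628.
t − 60 = 0.57628^(1/-0.1332) = 0.57628^(-7.508) = 62.667, so t = 122.667.
T = 100·t = 12267 K → 12200 K to the nearest 200 K.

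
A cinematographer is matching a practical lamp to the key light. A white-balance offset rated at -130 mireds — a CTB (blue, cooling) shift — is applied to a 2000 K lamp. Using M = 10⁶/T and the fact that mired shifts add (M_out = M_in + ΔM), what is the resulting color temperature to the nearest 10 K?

M_in = 10⁶/2000 = 500.00 mireds.
M_out = 500.00 + (-130) = 370.00 mireds.
T_out = 10⁶/370.00 = 2702.7 K → 2700 K.

2700 K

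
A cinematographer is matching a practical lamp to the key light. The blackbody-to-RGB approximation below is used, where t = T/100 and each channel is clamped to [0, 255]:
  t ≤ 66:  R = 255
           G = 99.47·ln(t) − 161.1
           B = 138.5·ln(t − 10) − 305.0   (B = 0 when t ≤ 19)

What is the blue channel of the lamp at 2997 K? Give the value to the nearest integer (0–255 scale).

t = 2997/100 = 29.97; the t ≤ 66 branch applies.
B = 138.5·ln(29.97 − 10) − 305.0 = 138.5·ln 19.97 − 305.0 = 138.5·2.9942 − 305.0 = 109.701.
Rounded: 110.

110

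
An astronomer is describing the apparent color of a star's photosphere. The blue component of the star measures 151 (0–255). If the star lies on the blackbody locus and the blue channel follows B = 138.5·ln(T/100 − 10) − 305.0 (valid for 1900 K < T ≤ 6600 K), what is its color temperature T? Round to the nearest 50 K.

ln(t − 10) = (151 + 305.0) / 138.5 = 3.2924.
t − 10 = e^3.2924 = 26.908, so t = 36.908.
T = 100·t = 3691 K → 3700 K to the nearest 50 K.

3700 K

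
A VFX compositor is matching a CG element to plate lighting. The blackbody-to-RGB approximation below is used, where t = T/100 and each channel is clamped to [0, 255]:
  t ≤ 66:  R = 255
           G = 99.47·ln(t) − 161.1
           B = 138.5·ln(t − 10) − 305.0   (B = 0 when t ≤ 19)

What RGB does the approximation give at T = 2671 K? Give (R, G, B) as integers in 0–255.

(255, 166, 85)

t = 2671/100 = 26.71; the t ≤ 66 branch applies.
R = 255 by definition for t ≤ 66.
G = 99.47·ln 26.71 − 161.1 = 99.47·3.2850 − 161.1 = 165.663.
B = 138.5·ln(26.71 − 10) − 305.0 = 138.5·ln 16.71 − 305.0 = 138.5·2.8160 − 305.0 = 85.017.
Rounded: (255, 166, 85).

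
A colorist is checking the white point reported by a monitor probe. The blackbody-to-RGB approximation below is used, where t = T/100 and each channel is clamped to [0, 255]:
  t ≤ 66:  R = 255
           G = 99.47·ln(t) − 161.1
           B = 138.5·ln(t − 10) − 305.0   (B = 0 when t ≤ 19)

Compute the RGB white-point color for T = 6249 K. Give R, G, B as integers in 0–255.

R=255, G=250, B=244

t = 6249/100 = 62.49; the t ≤ 66 branch applies.
R = 255 by definition for t ≤ 66.
G = 99.47·ln 62.49 − 161.1 = 99.47·4.1350 − 161.1 = 250.209.
B = 138.5·ln(62.49 − 10) − 305.0 = 138.5·ln 52.49 − 305.0 = 138.5·3.9606 − 305.0 = 243.546.
Rounded: (255, 250, 244).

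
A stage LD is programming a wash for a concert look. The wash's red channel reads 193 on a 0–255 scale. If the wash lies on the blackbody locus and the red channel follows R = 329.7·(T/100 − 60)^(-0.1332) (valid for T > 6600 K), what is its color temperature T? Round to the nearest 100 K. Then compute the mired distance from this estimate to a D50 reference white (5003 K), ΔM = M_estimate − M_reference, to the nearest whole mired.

(t − 60)^(-0.1332) = 193/329.7 = 0.58538.
t − 60 = 0.58538^(1/-0.1332) = 0.58538^(-7.508) = 55.713, so t = 115.713.
T = 100·t = 11571 K → 11600 K to the nearest 100 K.
M_estimate = 10⁶/11600 = 86.21; M_reference = 10⁶/5003 = 199.88.
ΔM = 86.21 − 199.88 = -113.67 → -114 mireds.

-114 mireds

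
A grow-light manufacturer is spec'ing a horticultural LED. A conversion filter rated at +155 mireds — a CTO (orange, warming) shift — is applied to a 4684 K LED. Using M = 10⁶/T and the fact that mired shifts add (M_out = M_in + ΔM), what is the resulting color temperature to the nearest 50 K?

M_in = 10⁶/4684 = 213.49 mireds.
M_out = 213.49 + (+155) = 368.49 mireds.
T_out = 10⁶/368.49 = 2713.8 K → 2700 K.

2700 K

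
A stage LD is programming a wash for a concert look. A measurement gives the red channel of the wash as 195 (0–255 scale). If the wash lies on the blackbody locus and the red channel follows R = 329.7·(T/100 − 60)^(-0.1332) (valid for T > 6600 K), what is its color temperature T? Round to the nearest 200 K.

11200 K

(t − 60)^(-0.1332) = 195/329.7 = 0.59145.
t − 60 = 0.59145^(1/-0.1332) = 0.59145^(-7.508) = 51.564, so t = 111.564.
T = 100·t = 11156 K → 11200 K to the nearest 200 K.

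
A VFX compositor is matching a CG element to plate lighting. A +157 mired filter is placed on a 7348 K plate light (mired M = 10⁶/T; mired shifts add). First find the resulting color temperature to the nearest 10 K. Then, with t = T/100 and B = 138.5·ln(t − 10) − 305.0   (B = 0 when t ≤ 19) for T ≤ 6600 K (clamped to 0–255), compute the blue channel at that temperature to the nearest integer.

M_in = 10⁶/7348 = 136.09; M_out = 136.09 + (+157) = 293.09.
T_out = 10⁶/293.09 = 3411.9 K → 3410 K; t = 34.1.
B = 138.5·ln(34.1 − 10) − 305.0 = 138.5·ln 24.1 − 305.0 = 138.5·3.1822 − 305.0 = 135.736.
Rounded: 136.

136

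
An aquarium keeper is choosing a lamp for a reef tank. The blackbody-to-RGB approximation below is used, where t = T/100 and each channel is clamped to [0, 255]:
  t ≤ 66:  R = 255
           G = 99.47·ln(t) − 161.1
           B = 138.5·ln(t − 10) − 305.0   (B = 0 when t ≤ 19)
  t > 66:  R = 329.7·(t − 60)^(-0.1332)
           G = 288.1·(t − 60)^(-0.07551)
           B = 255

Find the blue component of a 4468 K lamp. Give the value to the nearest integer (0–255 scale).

186

t = 4468/100 = 44.68; the t ≤ 66 branch applies.
B = 138.5·ln(44.68 − 10) − 305.0 = 138.5·ln 34.68 − 305.0 = 138.5·3.5462 − 305.0 = 186.144.
Rounded: 186.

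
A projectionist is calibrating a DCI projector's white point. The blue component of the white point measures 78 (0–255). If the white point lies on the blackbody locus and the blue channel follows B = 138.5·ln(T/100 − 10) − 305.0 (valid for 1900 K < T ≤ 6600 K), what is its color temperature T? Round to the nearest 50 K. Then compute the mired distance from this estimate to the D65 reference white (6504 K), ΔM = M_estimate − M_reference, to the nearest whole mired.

+231 mireds

ln(t − 10) = (78 + 305.0) / 138.5 = 2.7653.
t − 10 = e^2.7653 = 15.884, so t = 25.884.
T = 100·t = 2588 K → 2600 K to the nearest 50 K.
M_estimate = 10⁶/2600 = 384.62; M_reference = 10⁶/6504 = 153.75.
ΔM = 384.62 − 153.75 = 230.86 → +231 mireds.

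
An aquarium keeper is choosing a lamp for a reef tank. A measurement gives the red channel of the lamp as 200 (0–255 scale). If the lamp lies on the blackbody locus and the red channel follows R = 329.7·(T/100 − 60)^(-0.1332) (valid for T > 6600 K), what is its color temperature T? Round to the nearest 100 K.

(t − 60)^(-0.1332) = 200/329.7 = 0.60661.
t − 60 = 0.60661^(1/-0.1332) = 0.60661^(-7.508) = 42.638, so t = 102.638.
T = 100·t = 10264 K → 10300 K to the nearest 100 K.

10300 K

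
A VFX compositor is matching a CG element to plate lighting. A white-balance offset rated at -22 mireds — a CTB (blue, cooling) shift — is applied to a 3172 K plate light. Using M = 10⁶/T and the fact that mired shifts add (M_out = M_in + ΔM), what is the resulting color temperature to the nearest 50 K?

3400 K

M_in = 10⁶/3172 = 315.26 mireds.
M_out = 315.26 + (-22) = 293.26 mireds.
T_out = 10⁶/293.26 = 3410.0 K → 3400 K.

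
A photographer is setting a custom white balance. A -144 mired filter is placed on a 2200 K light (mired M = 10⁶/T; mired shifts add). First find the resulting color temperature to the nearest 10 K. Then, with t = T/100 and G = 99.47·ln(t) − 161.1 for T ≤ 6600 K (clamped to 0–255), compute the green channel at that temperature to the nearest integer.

184

M_in = 10⁶/2200 = 454.55; M_out = 454.55 + (-144) = 310.55.
T_out = 10⁶/310.55 = 3220.1 K → 3220 K; t = 32.2.
G = 99.47·ln 32.2 − 161.1 = 99.47·3.4720 − 161.1 = 184.257.
Rounded: 184.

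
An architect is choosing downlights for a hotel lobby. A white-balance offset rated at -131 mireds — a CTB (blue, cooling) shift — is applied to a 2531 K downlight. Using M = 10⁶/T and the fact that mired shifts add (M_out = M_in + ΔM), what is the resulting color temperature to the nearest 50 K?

3800 K

M_in = 10⁶/2531 = 395.10 mireds.
M_out = 395.10 + (-131) = 264.10 mireds.
T_out = 10⁶/264.10 = 3786.4 K → 3800 K.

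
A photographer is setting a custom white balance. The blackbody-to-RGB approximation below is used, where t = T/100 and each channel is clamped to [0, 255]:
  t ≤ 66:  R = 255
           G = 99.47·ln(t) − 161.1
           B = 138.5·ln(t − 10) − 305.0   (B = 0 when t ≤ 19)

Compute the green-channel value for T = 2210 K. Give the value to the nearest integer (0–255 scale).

147

t = 2210/100 = 22.1; the t ≤ 66 branch applies.
G = 99.47·ln 22.1 − 161.1 = 99.47·3.0956 − 161.1 = 146.817.
Rounded: 147.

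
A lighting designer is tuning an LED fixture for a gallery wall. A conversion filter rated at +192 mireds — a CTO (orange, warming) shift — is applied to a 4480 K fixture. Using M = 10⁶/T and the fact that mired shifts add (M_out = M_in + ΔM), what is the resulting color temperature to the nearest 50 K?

2400 K

M_in = 10⁶/4480 = 223.21 mireds.
M_out = 223.21 + (+192) = 415.21 mireds.
T_out = 10⁶/415.21 = 2408.4 K → 2400 K.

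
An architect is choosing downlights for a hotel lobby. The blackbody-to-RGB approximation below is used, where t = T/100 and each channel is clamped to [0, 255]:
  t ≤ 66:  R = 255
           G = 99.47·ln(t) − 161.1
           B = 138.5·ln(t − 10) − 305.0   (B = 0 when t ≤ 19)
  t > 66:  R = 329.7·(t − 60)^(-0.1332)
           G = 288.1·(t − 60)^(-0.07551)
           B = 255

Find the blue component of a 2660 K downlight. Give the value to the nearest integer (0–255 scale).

84

t = 2660/100 = 26.6; the t ≤ 66 branch applies.
B = 138.5·ln(26.6 − 10) − 305.0 = 138.5·ln 16.6 − 305.0 = 138.5·2.8094 − 305.0 = 84.102.
Rounded: 84.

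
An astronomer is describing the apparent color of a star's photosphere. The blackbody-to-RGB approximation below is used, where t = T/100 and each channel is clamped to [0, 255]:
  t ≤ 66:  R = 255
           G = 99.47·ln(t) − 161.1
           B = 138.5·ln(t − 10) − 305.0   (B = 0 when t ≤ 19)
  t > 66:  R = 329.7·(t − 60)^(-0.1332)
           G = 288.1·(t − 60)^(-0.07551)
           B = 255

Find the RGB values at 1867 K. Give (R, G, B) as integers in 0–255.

t = 1867/100 = 18.67; the t ≤ 66 branch applies.
R = 255 by definition for t ≤ 66.
G = 99.47·ln 18.67 − 161.1 = 99.47·2.9269 − 161.1 = 130.041.
t = 18.67 ≤ 19, so B = 0.
Rounded: (255, 130, 0).

(255, 130, 0)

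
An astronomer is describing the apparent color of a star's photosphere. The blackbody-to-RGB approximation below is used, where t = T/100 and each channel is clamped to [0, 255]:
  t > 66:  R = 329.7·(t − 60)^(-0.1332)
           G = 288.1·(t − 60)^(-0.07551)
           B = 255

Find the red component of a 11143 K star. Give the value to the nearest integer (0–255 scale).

195

t = 11143/100 = 111.43; the t > 66 branch applies.
R = 329.7·(111.43 − 60)^(-0.1332) = 329.7·51.43^(-0.1332) = 329.7·0.59165 = 195.067.
Rounded: 195.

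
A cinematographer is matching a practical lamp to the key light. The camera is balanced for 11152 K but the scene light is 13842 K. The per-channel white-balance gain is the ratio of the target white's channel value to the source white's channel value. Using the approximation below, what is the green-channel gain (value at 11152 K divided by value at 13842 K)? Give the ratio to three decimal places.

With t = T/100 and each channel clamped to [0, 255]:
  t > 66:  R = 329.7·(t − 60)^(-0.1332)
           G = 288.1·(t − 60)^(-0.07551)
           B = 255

At 13842 K (t = 138.42):
  G = 288.1·(138.42 − 60)^(-0.07551) = 288.1·78.42^(-0.07551) = 288.1·0.71937 = 207.250.
At 11152 K (t = 111.52):
  G = 288.1·(111.52 − 60)^(-0.07551) = 288.1·51.52^(-0.07551) = 288.1·0.74256 = 213.930.
Gain = 213.930 / 207.250 = 1.0322 → 1.032.

1.032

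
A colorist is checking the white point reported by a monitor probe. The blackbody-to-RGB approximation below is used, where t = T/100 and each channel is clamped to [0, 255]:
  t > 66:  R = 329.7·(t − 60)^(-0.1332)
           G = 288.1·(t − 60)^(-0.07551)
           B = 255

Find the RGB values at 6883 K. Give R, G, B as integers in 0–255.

t = 6883/100 = 68.83; the t > 66 branch applies.
R = 329.7·(68.83 − 60)^(-0.1332) = 329.7·8.83^(-0.1332) = 329.7·0.74817 = 246.670.
G = 288.1·(68.83 − 60)^(-0.07551) = 288.1·8.83^(-0.07551) = 288.1·0.84834 = 244.407.
B = 255 by definition for t > 66.
Rounded: (247, 244, 255).

R=247, G=244, B=255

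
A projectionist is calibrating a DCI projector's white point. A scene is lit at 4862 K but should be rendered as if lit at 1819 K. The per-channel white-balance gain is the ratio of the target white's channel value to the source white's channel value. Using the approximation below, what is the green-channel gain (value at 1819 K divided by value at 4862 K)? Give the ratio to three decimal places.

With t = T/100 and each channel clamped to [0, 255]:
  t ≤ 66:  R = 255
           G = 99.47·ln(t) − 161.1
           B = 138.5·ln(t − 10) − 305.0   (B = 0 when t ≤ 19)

At 4862 K (t = 48.62):
  G = 99.47·ln 48.62 − 161.1 = 99.47·3.8840 − 161.1 = 225.245.
At 1819 K (t = 18.19):
  G = 99.47·ln 18.19 − 161.1 = 99.47·2.9009 − 161.1 = 127.450.
Gain = 127.450 / 225.245 = 0.5658 → 0.566.

0.566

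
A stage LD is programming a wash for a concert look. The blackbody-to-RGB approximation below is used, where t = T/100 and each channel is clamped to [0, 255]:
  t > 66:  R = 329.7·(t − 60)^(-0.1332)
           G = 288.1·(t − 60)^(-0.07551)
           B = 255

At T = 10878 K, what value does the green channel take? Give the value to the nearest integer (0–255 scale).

t = 10878/100 = 108.78; the t > 66 branch applies.
G = 288.1·(108.78 − 60)^(-0.07551) = 288.1·48.78^(-0.07551) = 288.1·0.74563 = 214.815.
Rounded: 215.

215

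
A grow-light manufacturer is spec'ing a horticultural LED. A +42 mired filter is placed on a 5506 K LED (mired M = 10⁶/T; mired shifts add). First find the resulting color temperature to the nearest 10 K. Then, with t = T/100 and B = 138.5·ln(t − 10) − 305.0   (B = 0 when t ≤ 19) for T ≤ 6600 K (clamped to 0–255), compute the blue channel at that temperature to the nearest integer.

186

M_in = 10⁶/5506 = 181.62; M_out = 181.62 + (+42) = 223.62.
T_out = 10⁶/223.62 = 4471.9 K → 4470 K; t = 44.7.
B = 138.5·ln(44.7 − 10) − 305.0 = 138.5·ln 34.7 − 305.0 = 138.5·3.5467 − 305.0 = 186.223.
Rounded: 186.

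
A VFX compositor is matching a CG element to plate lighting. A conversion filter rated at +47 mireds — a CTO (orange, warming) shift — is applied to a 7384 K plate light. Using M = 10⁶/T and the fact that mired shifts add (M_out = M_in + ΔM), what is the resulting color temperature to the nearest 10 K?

5480 K

M_in = 10⁶/7384 = 135.43 mireds.
M_out = 135.43 + (+47) = 182.43 mireds.
T_out = 10⁶/182.43 = 5481.6 K → 5480 K.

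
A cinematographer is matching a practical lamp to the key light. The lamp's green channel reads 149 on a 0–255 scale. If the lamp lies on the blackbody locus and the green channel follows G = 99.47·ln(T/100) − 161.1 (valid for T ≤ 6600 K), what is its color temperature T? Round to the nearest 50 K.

2250 K

ln t = (149 + 161.1) / 99.47 = 3.1175.
t = e^3.1175 = 22.590.
T = 100·t = 2259 K → 2250 K to the nearest 50 K.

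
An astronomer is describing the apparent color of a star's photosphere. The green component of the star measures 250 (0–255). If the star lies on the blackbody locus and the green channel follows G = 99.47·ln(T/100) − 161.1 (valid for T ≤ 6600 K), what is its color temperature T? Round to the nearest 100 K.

6200 K

ln t = (250 + 161.1) / 99.47 = 4.1329.
t = e^4.1329 = 62.359.
T = 100·t = 6236 K → 6200 K to the nearest 100 K.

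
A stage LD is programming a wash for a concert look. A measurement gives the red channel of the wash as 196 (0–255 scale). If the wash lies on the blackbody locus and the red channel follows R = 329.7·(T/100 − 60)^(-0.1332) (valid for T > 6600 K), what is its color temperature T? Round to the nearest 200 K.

11000 K

(t − 60)^(-0.1332) = 196/329.7 = 0.59448.
t − 60 = 0.59448^(1/-0.1332) = 0.59448^(-7.508) = 49.621, so t = 109.621.
T = 100·t = 10962 K → 11000 K to the nearest 200 K.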